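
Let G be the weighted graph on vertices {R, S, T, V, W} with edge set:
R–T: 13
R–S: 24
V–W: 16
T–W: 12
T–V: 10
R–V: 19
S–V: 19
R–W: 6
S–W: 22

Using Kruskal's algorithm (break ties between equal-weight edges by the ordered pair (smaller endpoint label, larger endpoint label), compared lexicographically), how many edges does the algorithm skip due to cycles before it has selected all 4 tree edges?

3

Sort edges by weight, then run Kruskal:
R–W (6): add. Components now {S} {T} {R,W} {V}
T–V (10): add. Components now {S} {T,V} {R,W}
T–W (12): add. Components now {S} {R,T,V,W}
R–T (13): skip — T and R already connected.
V–W (16): skip — W and V already connected.
R–V (19): skip — V and R already connected.
S–V (19): add. Components now {R,S,T,V,W}
Edges rejected before the tree was complete: 3.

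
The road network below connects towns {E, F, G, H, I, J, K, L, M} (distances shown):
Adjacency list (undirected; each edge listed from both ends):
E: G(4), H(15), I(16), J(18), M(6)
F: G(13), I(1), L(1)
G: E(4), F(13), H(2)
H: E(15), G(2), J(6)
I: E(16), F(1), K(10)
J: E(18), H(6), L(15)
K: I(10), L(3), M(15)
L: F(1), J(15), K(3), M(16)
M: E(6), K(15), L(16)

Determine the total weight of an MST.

Kruskal: consider edges lightest-first.
F–I (1): add — endpoints in different components.
F–L (1): add — endpoints in different components.
G–H (2): add — endpoints in different components.
K–L (3): add — endpoints in different components.
E–G (4): add — endpoints in different components.
E–M (6): add — endpoints in different components.
H–J (6): add — endpoints in different components.
I–K (10): skip — I and K already connected.
F–G (13): add — endpoints in different components.
MST edges: F–I, F–L, G–H, K–L, E–G, E–M, H–J, F–G; total weight 1+1+2+3+4+6+6+13 = 36.

36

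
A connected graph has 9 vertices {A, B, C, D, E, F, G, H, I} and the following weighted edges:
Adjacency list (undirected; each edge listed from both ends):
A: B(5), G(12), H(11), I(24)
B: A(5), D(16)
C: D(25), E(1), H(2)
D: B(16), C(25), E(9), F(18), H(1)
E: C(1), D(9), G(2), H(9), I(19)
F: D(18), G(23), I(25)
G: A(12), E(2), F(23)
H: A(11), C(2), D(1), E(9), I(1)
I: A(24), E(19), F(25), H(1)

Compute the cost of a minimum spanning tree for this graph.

41

Grow the tree from B using Prim:
Step 1: cheapest edge leaving the tree is A B (5); add A.
Step 2: cheapest edge leaving the tree is A H (11); add H.
Step 3: cheapest edge leaving the tree is D H (1); add D.
Step 4: cheapest edge leaving the tree is H I (1); add I.
Step 5: cheapest edge leaving the tree is C H (2); add C.
Step 6: cheapest edge leaving the tree is C E (1); add E.
Step 7: cheapest edge leaving the tree is E G (2); add G.
Step 8: cheapest edge leaving the tree is D F (18); add F.
MST edges: A B, A H, D H, H I, C H, C E, E G, D F; total weight 5+11+1+1+2+1+2+18 = 41.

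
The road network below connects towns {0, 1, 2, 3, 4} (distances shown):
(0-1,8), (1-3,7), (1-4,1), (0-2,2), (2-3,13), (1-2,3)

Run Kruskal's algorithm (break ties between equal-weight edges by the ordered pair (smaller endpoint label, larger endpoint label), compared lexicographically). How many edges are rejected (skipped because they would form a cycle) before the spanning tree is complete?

0

Kruskal: consider edges lightest-first.
1-4 (1): add. Components now {0} {1,4} {2} {3}
0-2 (2): add. Components now {0,2} {1,4} {3}
1-2 (3): add. Components now {0,1,2,4} {3}
1-3 (7): add. Components now {0,1,2,3,4}
Edges rejected before the tree was complete: 0.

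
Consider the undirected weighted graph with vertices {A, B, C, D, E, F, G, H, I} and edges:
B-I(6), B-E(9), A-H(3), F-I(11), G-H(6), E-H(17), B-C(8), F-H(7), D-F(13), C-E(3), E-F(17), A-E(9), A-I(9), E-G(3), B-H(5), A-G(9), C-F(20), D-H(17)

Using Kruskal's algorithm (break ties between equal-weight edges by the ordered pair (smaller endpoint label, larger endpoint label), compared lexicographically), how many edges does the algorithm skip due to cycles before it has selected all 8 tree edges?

6

Kruskal: consider edges lightest-first.
A-H (3): add — endpoints in different components.
C-E (3): add — endpoints in different components.
E-G (3): add — endpoints in different components.
B-H (5): add — endpoints in different components.
B-I (6): add — endpoints in different components.
G-H (6): add — endpoints in different components.
F-H (7): add — endpoints in different components.
B-C (8): skip — B and C already connected.
A-E (9): skip — A and E already connected.
A-G (9): skip — A and G already connected.
A-I (9): skip — A and I already connected.
B-E (9): skip — B and E already connected.
F-I (11): skip — F and I already connected.
D-F (13): add — endpoints in different components.
Edges rejected before the tree was complete: 6.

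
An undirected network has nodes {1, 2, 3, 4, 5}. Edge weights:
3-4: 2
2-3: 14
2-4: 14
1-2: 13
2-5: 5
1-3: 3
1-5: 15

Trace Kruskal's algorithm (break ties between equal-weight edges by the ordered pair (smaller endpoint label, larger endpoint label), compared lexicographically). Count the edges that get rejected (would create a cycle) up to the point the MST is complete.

0

Kruskal's algorithm — process edges by increasing weight (ties by edge label):
3-4 (2): add — endpoints in different components.
1-3 (3): add — endpoints in different components.
2-5 (5): add — endpoints in different components.
1-2 (13): add — endpoints in different components.
Edges rejected before the tree was complete: 0.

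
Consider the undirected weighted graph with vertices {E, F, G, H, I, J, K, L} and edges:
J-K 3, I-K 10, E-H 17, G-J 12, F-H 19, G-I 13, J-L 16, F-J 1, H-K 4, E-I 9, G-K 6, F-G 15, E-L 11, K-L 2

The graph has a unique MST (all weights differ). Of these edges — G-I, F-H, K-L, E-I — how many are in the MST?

2

Kruskal: consider edges lightest-first.
F-J (1): add — endpoints in different components.
K-L (2): add — endpoints in different components.
J-K (3): add — endpoints in different components.
H-K (4): add — endpoints in different components.
G-K (6): add — endpoints in different components.
E-I (9): add — endpoints in different components.
I-K (10): add — endpoints in different components.
MST edge set: {F-J, K-L, J-K, H-K, G-K, E-I, I-K}.
Of the listed edges, {K-L, E-I} are in the MST → 2.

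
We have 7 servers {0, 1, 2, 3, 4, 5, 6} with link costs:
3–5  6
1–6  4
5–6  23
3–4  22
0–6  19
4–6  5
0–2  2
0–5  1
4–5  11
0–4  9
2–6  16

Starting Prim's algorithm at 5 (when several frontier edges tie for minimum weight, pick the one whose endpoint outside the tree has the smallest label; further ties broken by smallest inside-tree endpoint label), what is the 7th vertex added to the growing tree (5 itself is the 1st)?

Prim, starting at 5.
Step 1: cheapest edge leaving the tree is 0–5 (1); add 0.
Step 2: cheapest edge leaving the tree is 0–2 (2); add 2.
Step 3: cheapest edge leaving the tree is 3–5 (6); add 3.
Step 4: cheapest edge leaving the tree is 0–4 (9); add 4.
Step 5: cheapest edge leaving the tree is 4–6 (5); add 6.
Step 6: cheapest edge leaving the tree is 1–6 (4); add 1.
Vertex order: 5, 0, 2, 3, 4, 6, 1. The 7th vertex is 1.

1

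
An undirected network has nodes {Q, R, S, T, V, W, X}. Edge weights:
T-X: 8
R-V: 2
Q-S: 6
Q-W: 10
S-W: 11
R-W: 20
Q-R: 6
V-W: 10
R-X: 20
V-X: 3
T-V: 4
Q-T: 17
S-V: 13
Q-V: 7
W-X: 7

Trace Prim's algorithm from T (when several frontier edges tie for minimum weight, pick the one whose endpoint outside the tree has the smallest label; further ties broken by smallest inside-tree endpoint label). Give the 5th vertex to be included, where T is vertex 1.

Prim's algorithm from T:
Step 1: cheapest edge leaving the tree is T-V (4); add V.
Step 2: cheapest edge leaving the tree is R-V (2); add R.
Step 3: cheapest edge leaving the tree is V-X (3); add X.
Step 4: cheapest edge leaving the tree is Q-R (6); add Q.
Step 5: cheapest edge leaving the tree is Q-S (6); add S.
Step 6: cheapest edge leaving the tree is W-X (7); add W.
Vertex order: T, V, R, X, Q, S, W. The 5th vertex is Q.

Q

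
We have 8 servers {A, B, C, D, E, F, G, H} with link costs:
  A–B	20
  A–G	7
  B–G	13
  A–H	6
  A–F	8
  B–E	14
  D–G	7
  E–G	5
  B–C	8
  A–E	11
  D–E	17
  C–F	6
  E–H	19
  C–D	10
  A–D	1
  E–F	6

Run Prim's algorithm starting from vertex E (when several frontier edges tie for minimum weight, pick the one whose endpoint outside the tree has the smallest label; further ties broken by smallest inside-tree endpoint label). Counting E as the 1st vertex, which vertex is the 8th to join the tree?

B

Prim, starting at E.
Step 1: cheapest edge leaving the tree is E–G (5); add G.
Step 2: cheapest edge leaving the tree is E–F (6); add F.
Step 3: cheapest edge leaving the tree is C–F (6); add C.
Step 4: cheapest edge leaving the tree is A–G (7); add A.
Step 5: cheapest edge leaving the tree is A–D (1); add D.
Step 6: cheapest edge leaving the tree is A–H (6); add H.
Step 7: cheapest edge leaving the tree is B–C (8); add B.
Vertex order: E, G, F, C, A, D, H, B. The 8th vertex is B.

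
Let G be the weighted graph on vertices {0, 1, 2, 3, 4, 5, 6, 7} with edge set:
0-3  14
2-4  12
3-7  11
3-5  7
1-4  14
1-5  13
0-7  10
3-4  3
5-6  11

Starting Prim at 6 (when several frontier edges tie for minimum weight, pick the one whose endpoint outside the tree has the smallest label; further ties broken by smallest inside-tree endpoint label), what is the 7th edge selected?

Grow the tree from 6 using Prim:
Step 1: frontier [5-6 11] → take 5-6 (11); add 5.
Step 2: frontier [3-5 7, 1-5 13] → take 3-5 (7); add 3.
Step 3: frontier [3-4 3, 3-7 11, 0-3 14, 1-5 13] → take 3-4 (3); add 4.
Step 4: frontier [3-7 11, 0-3 14, 2-4 12, 1-4 14, 1-5 13] → take 3-7 (11); add 7.
Step 5: frontier [0-3 14, 2-4 12, 1-4 14, 1-5 13, 0-7 10] → take 0-7 (10); add 0.
Step 6: frontier [2-4 12, 1-4 14, 1-5 13] → take 2-4 (12); add 2.
Step 7: frontier [1-4 14, 1-5 13] → take 1-5 (13); add 1.
The 7th edge added is 1-5.

1-5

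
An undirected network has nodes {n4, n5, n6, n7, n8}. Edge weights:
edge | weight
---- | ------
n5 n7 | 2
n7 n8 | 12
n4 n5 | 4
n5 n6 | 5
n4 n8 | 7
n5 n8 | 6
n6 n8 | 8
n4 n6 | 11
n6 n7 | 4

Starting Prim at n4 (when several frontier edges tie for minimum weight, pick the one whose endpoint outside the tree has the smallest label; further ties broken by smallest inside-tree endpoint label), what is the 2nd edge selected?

n5-n7

Grow the tree from n4 using Prim:
Step 1: cheapest edge leaving the tree is n4 n5 (4); add n5.
Step 2: cheapest edge leaving the tree is n5 n7 (2); add n7.
Step 3: cheapest edge leaving the tree is n6 n7 (4); add n6.
Step 4: cheapest edge leaving the tree is n5 n8 (6); add n8.
The 2nd edge added is n5 n7.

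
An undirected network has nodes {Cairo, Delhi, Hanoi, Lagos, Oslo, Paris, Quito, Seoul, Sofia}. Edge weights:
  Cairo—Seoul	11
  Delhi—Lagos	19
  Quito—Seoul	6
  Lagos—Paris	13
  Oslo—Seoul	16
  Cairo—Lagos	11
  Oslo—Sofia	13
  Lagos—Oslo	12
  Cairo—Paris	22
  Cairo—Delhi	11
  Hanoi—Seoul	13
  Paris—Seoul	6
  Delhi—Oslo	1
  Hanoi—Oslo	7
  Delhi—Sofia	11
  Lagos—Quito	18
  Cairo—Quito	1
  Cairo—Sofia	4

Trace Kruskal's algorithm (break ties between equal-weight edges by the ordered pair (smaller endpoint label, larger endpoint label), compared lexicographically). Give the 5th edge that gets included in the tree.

Kruskal: consider edges lightest-first.
Cairo—Quito (1): add — endpoints in different components.
Delhi—Oslo (1): add — endpoints in different components.
Cairo—Sofia (4): add — endpoints in different components.
Paris—Seoul (6): add — endpoints in different components.
Quito—Seoul (6): add — endpoints in different components.
Hanoi—Oslo (7): add — endpoints in different components.
Cairo—Delhi (11): add — endpoints in different components.
Cairo—Lagos (11): add — endpoints in different components.
The 5th edge added is Quito—Seoul.

Quito-Seoul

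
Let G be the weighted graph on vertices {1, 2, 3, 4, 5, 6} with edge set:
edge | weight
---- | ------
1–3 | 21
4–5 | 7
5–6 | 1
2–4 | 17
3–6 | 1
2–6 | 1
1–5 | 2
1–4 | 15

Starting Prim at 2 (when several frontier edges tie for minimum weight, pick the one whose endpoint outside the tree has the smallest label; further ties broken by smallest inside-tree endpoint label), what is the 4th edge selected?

Grow the tree from 2 using Prim:
Step 1: frontier [2–6 1, 2–4 17] → take 2–6 (1); add 6.
Step 2: frontier [2–4 17, 3–6 1, 5–6 1] → take 3–6 (1); add 3.
Step 3: frontier [2–4 17, 1–3 21, 5–6 1] → take 5–6 (1); add 5.
Step 4: frontier [2–4 17, 1–3 21, 1–5 2, 4–5 7] → take 1–5 (2); add 1.
Step 5: frontier [1–4 15, 2–4 17, 4–5 7] → take 4–5 (7); add 4.
The 4th edge added is 1–5.

1-5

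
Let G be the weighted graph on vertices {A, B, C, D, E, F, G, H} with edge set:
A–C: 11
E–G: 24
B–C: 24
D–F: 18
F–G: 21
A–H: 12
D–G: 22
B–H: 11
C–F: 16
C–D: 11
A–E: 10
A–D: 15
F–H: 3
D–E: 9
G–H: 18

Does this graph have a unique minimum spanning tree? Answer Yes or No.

Sort edges by weight, then run Kruskal:
F–H (3): add — endpoints in different components.
D–E (9): add — endpoints in different components.
A–E (10): add — endpoints in different components.
A–C (11): add — endpoints in different components.
B–H (11): add — endpoints in different components.
C–D (11): skip — C and D already connected.
A–H (12): add — endpoints in different components.
A–D (15): skip — A and D already connected.
C–F (16): skip — C and F already connected.
D–F (18): skip — D and F already connected.
G–H (18): add — endpoints in different components.
Non-tree edge C–D has weight 11, equal to the heaviest edge on its tree cycle — swapping gives another MST of the same weight. Not unique.

No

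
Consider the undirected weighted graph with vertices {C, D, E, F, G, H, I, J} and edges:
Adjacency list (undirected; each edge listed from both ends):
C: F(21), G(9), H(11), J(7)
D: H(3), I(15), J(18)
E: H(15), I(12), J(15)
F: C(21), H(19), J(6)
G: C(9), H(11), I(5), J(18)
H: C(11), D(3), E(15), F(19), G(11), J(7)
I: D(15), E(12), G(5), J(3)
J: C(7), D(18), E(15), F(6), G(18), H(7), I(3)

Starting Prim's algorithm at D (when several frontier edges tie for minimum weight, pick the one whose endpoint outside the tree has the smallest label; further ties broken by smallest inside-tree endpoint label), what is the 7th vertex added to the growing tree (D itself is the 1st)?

Prim's algorithm from D:
Step 1: cheapest edge leaving the tree is D–H (3); add H.
Step 2: cheapest edge leaving the tree is H–J (7); add J.
Step 3: cheapest edge leaving the tree is I–J (3); add I.
Step 4: cheapest edge leaving the tree is G–I (5); add G.
Step 5: cheapest edge leaving the tree is F–J (6); add F.
Step 6: cheapest edge leaving the tree is C–J (7); add C.
Step 7: cheapest edge leaving the tree is E–I (12); add E.
Vertex order: D, H, J, I, G, F, C, E. The 7th vertex is C.

C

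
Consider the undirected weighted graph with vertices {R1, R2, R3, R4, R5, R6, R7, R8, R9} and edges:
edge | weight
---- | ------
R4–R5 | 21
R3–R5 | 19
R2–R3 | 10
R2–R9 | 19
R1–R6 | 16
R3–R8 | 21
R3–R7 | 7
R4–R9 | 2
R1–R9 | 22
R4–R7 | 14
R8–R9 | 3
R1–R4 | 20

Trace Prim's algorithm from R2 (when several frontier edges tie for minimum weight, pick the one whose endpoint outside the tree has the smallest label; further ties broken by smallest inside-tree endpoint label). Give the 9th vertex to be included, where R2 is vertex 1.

R6

Prim, starting at R2.
Step 1: frontier [R2–R3 10, R2–R9 19] → take R2–R3 (10); add R3.
Step 2: frontier [R2–R9 19, R3–R7 7, R3–R5 19, R3–R8 21] → take R3–R7 (7); add R7.
Step 3: frontier [R2–R9 19, R3–R5 19, R3–R8 21, R4–R7 14] → take R4–R7 (14); add R4.
Step 4: frontier [R2–R9 19, R3–R5 19, R3–R8 21, R4–R9 2, R1–R4 20, R4–R5 21] → take R4–R9 (2); add R9.
Step 5: frontier [R3–R5 19, R3–R8 21, R1–R4 20, R4–R5 21, R8–R9 3, R1–R9 22] → take R8–R9 (3); add R8.
Step 6: frontier [R3–R5 19, R1–R4 20, R4–R5 21, R1–R9 22] → take R3–R5 (19); add R5.
Step 7: frontier [R1–R4 20, R1–R9 22] → take R1–R4 (20); add R1.
Step 8: frontier [R1–R6 16] → take R1–R6 (16); add R6.
Vertex order: R2, R3, R7, R4, R9, R8, R5, R1, R6. The 9th vertex is R6.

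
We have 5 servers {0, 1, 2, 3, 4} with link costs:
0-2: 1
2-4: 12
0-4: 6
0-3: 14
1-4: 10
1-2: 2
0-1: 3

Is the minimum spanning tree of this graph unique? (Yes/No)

Yes

Sort edges by weight, then run Kruskal:
0-2 (1): add. Components now {0,2} {1} {3} {4}
1-2 (2): add. Components now {0,1,2} {3} {4}
0-1 (3): skip — 0 and 1 already connected.
0-4 (6): add. Components now {0,1,2,4} {3}
1-4 (10): skip — 1 and 4 already connected.
2-4 (12): skip — 2 and 4 already connected.
0-3 (14): add. Components now {0,1,2,3,4}
Every non-tree edge has weight strictly greater than the heaviest edge on the tree path between its endpoints, so the MST is unique.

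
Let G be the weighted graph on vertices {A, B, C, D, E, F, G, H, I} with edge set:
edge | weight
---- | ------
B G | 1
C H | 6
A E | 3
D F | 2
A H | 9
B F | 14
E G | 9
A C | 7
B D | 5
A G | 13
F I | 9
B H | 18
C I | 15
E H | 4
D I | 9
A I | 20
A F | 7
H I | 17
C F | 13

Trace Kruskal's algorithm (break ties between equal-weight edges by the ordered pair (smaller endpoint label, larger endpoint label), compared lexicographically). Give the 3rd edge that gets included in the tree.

Kruskal: consider edges lightest-first.
B G (1): add — endpoints in different components.
D F (2): add — endpoints in different components.
A E (3): add — endpoints in different components.
E H (4): add — endpoints in different components.
B D (5): add — endpoints in different components.
C H (6): add — endpoints in different components.
A C (7): skip — A and C already connected.
A F (7): add — endpoints in different components.
A H (9): skip — A and H already connected.
D I (9): add — endpoints in different components.
The 3rd edge added is A E.

A-E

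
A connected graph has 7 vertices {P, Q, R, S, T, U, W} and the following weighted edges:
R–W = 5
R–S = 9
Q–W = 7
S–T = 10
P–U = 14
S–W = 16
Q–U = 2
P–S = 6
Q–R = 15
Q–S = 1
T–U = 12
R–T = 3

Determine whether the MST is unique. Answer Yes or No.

Yes

Sort edges by weight, then run Kruskal:
Q–S (1): add. Components now {Q,S} {T} {U} {R} {P} {W}
Q–U (2): add. Components now {Q,S,U} {T} {R} {P} {W}
R–T (3): add. Components now {Q,S,U} {R,T} {P} {W}
R–W (5): add. Components now {Q,S,U} {R,T,W} {P}
P–S (6): add. Components now {P,Q,S,U} {R,T,W}
Q–W (7): add. Components now {P,Q,R,S,T,U,W}
Every non-tree edge has weight strictly greater than the heaviest edge on the tree path between its endpoints, so the MST is unique.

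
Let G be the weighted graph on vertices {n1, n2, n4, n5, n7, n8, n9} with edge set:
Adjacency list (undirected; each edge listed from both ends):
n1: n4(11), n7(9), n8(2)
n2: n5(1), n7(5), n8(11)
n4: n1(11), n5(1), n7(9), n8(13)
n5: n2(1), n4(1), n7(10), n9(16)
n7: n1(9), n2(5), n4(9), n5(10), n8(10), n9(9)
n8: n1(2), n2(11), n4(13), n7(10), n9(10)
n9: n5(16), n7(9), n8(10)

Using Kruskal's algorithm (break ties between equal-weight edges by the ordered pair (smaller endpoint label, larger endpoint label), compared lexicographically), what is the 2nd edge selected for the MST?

n4-n5

Kruskal: consider edges lightest-first.
n2 n5 (1): add — endpoints in different components.
n4 n5 (1): add — endpoints in different components.
n1 n8 (2): add — endpoints in different components.
n2 n7 (5): add — endpoints in different components.
n1 n7 (9): add — endpoints in different components.
n4 n7 (9): skip — n7 and n4 already connected.
n7 n9 (9): add — endpoints in different components.
The 2nd edge added is n4 n5.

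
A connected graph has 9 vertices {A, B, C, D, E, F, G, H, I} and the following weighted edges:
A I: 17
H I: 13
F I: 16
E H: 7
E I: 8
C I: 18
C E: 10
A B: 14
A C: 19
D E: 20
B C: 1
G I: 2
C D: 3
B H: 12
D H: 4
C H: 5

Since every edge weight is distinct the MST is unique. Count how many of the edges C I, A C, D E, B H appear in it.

0

Kruskal's algorithm — process edges by increasing weight (ties by edge label):
B C (1): add — endpoints in different components.
G I (2): add — endpoints in different components.
C D (3): add — endpoints in different components.
D H (4): add — endpoints in different components.
C H (5): skip — C and H already connected.
E H (7): add — endpoints in different components.
E I (8): add — endpoints in different components.
C E (10): skip — C and E already connected.
B H (12): skip — B and H already connected.
H I (13): skip — H and I already connected.
A B (14): add — endpoints in different components.
F I (16): add — endpoints in different components.
MST edge set: {B C, G I, C D, D H, E H, E I, A B, F I}.
Of the listed edges, {} are in the MST → 0.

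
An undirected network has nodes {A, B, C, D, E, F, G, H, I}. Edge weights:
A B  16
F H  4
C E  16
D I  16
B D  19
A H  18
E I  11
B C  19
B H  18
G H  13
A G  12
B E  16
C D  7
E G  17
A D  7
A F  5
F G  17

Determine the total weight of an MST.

Sort edges by weight, then run Kruskal:
F H (4): add — endpoints in different components.
A F (5): add — endpoints in different components.
A D (7): add — endpoints in different components.
C D (7): add — endpoints in different components.
E I (11): add — endpoints in different components.
A G (12): add — endpoints in different components.
G H (13): skip — G and H already connected.
A B (16): add — endpoints in different components.
B E (16): add — endpoints in different components.
MST edges: F H, A F, A D, C D, E I, A G, A B, B E; total weight 4+5+7+7+11+12+16+16 = 78.

78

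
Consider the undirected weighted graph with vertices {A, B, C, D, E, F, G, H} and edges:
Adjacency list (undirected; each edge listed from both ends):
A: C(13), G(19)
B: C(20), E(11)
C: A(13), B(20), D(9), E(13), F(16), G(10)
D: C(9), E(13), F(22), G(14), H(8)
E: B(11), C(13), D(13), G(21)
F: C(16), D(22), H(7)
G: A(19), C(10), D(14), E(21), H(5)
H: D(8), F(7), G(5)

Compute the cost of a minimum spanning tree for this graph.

Kruskal: consider edges lightest-first.
G-H (5): add — endpoints in different components.
F-H (7): add — endpoints in different components.
D-H (8): add — endpoints in different components.
C-D (9): add — endpoints in different components.
C-G (10): skip — C and G already connected.
B-E (11): add — endpoints in different components.
A-C (13): add — endpoints in different components.
C-E (13): add — endpoints in different components.
MST edges: G-H, F-H, D-H, C-D, B-E, A-C, C-E; total weight 5+7+8+9+11+13+13 = 66.

66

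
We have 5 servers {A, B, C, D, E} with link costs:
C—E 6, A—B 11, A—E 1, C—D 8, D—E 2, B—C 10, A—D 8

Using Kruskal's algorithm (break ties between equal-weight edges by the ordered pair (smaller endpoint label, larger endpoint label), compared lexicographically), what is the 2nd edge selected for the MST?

D-E

Sort edges by weight, then run Kruskal:
A—E (1): add. Components now {A,E} {B} {C} {D}
D—E (2): add. Components now {A,D,E} {B} {C}
C—E (6): add. Components now {A,C,D,E} {B}
A—D (8): skip — A and D already connected.
C—D (8): skip — C and D already connected.
B—C (10): add. Components now {A,B,C,D,E}
The 2nd edge added is D—E.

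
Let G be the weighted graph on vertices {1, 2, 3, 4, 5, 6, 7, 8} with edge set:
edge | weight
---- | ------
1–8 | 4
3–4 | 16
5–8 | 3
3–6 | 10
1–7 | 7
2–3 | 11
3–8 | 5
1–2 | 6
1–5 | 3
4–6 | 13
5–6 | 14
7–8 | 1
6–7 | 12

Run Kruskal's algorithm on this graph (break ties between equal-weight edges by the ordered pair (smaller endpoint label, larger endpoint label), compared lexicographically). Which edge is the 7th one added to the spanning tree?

Kruskal: consider edges lightest-first.
7–8 (1): add — endpoints in different components.
1–5 (3): add — endpoints in different components.
5–8 (3): add — endpoints in different components.
1–8 (4): skip — 1 and 8 already connected.
3–8 (5): add — endpoints in different components.
1–2 (6): add — endpoints in different components.
1–7 (7): skip — 1 and 7 already connected.
3–6 (10): add — endpoints in different components.
2–3 (11): skip — 2 and 3 already connected.
6–7 (12): skip — 6 and 7 already connected.
4–6 (13): add — endpoints in different components.
The 7th edge added is 4–6.

4-6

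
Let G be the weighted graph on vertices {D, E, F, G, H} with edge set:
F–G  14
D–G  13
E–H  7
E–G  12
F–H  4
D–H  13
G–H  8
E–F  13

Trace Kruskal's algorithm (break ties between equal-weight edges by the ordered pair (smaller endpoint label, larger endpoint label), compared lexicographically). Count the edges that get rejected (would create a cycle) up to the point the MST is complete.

Sort edges by weight, then run Kruskal:
F–H (4): add — endpoints in different components.
E–H (7): add — endpoints in different components.
G–H (8): add — endpoints in different components.
E–G (12): skip — E and G already connected.
D–G (13): add — endpoints in different components.
Edges rejected before the tree was complete: 1.

1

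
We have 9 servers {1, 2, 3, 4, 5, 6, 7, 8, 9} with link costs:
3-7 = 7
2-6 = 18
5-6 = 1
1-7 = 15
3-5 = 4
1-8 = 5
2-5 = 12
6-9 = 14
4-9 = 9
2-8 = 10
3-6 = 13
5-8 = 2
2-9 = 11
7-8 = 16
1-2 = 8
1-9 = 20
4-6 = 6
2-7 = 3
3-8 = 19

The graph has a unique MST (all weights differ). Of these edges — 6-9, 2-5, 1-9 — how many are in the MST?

0

Kruskal's algorithm — process edges by increasing weight (ties by edge label):
5-6 (1): add — endpoints in different components.
5-8 (2): add — endpoints in different components.
2-7 (3): add — endpoints in different components.
3-5 (4): add — endpoints in different components.
1-8 (5): add — endpoints in different components.
4-6 (6): add — endpoints in different components.
3-7 (7): add — endpoints in different components.
1-2 (8): skip — 1 and 2 already connected.
4-9 (9): add — endpoints in different components.
MST edge set: {5-6, 5-8, 2-7, 3-5, 1-8, 4-6, 3-7, 4-9}.
Of the listed edges, {} are in the MST → 0.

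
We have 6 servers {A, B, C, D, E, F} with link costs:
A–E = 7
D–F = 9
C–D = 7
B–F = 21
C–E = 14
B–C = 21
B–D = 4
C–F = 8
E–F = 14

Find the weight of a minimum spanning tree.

Prim's algorithm from A:
Step 1: frontier [A–E 7] → take A–E (7); add E.
Step 2: frontier [C–E 14, E–F 14] → take C–E (14); add C.
Step 3: frontier [C–D 7, C–F 8, B–C 21, E–F 14] → take C–D (7); add D.
Step 4: frontier [C–F 8, B–C 21, B–D 4, D–F 9, E–F 14] → take B–D (4); add B.
Step 5: frontier [B–F 21, C–F 8, D–F 9, E–F 14] → take C–F (8); add F.
MST edges: A–E, C–E, C–D, B–D, C–F; total weight 7+14+7+4+8 = 40.

40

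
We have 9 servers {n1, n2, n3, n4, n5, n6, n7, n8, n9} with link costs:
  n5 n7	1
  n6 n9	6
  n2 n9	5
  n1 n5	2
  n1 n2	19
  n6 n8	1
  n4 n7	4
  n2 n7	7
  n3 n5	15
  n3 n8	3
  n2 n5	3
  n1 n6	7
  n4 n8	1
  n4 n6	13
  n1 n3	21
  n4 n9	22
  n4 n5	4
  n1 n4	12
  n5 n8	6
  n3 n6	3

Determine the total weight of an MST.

20

Prim, starting at n6.
Step 1: cheapest edge leaving the tree is n6 n8 (1); add n8.
Step 2: cheapest edge leaving the tree is n4 n8 (1); add n4.
Step 3: cheapest edge leaving the tree is n3 n6 (3); add n3.
Step 4: cheapest edge leaving the tree is n4 n5 (4); add n5.
Step 5: cheapest edge leaving the tree is n5 n7 (1); add n7.
Step 6: cheapest edge leaving the tree is n1 n5 (2); add n1.
Step 7: cheapest edge leaving the tree is n2 n5 (3); add n2.
Step 8: cheapest edge leaving the tree is n2 n9 (5); add n9.
MST edges: n6 n8, n4 n8, n3 n6, n4 n5, n5 n7, n1 n5, n2 n5, n2 n9; total weight 1+1+3+4+1+2+3+5 = 20.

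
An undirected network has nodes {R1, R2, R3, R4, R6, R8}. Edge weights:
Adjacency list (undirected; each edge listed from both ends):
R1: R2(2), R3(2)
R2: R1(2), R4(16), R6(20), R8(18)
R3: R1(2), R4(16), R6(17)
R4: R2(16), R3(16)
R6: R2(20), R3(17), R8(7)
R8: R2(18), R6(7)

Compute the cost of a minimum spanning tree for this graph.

Prim, starting at R3.
Step 1: cheapest edge leaving the tree is R1–R3 (2); add R1.
Step 2: cheapest edge leaving the tree is R1–R2 (2); add R2.
Step 3: cheapest edge leaving the tree is R2–R4 (16); add R4.
Step 4: cheapest edge leaving the tree is R3–R6 (17); add R6.
Step 5: cheapest edge leaving the tree is R6–R8 (7); add R8.
MST edges: R1–R3, R1–R2, R2–R4, R3–R6, R6–R8; total weight 2+2+16+17+7 = 44.

44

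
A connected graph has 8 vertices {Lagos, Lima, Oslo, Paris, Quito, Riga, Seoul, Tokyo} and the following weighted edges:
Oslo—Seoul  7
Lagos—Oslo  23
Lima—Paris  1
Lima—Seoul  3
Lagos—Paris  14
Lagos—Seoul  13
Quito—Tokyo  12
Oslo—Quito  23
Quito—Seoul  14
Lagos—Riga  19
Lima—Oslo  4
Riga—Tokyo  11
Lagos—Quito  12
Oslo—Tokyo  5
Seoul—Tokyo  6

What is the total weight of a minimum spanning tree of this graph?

Prim, starting at Seoul.
Step 1: cheapest edge leaving the tree is Lima—Seoul (3); add Lima.
Step 2: cheapest edge leaving the tree is Lima—Paris (1); add Paris.
Step 3: cheapest edge leaving the tree is Lima—Oslo (4); add Oslo.
Step 4: cheapest edge leaving the tree is Oslo—Tokyo (5); add Tokyo.
Step 5: cheapest edge leaving the tree is Riga—Tokyo (11); add Riga.
Step 6: cheapest edge leaving the tree is Quito—Tokyo (12); add Quito.
Step 7: cheapest edge leaving the tree is Lagos—Quito (12); add Lagos.
MST edges: Lima—Seoul, Lima—Paris, Lima—Oslo, Oslo—Tokyo, Riga—Tokyo, Quito—Tokyo, Lagos—Quito; total weight 3+1+4+5+11+12+12 = 48.

48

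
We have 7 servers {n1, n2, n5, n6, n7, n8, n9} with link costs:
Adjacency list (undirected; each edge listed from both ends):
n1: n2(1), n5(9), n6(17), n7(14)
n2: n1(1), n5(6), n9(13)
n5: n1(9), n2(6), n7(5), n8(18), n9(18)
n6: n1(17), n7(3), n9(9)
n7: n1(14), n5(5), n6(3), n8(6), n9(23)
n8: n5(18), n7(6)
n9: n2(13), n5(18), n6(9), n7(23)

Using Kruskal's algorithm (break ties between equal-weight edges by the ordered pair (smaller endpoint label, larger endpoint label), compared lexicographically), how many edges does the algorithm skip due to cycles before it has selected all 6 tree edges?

Sort edges by weight, then run Kruskal:
n1—n2 (1): add — endpoints in different components.
n6—n7 (3): add — endpoints in different components.
n5—n7 (5): add — endpoints in different components.
n2—n5 (6): add — endpoints in different components.
n7—n8 (6): add — endpoints in different components.
n1—n5 (9): skip — n5 and n1 already connected.
n6—n9 (9): add — endpoints in different components.
Edges rejected before the tree was complete: 1.

1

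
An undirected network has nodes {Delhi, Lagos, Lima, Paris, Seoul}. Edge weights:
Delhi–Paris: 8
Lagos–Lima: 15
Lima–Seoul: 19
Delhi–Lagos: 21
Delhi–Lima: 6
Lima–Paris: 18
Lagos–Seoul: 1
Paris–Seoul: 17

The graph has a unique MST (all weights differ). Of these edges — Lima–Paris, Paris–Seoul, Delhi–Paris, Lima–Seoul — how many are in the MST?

1

Kruskal: consider edges lightest-first.
Lagos–Seoul (1): add. Components now {Lagos,Seoul} {Lima} {Paris} {Delhi}
Delhi–Lima (6): add. Components now {Lagos,Seoul} {Delhi,Lima} {Paris}
Delhi–Paris (8): add. Components now {Lagos,Seoul} {Delhi,Lima,Paris}
Lagos–Lima (15): add. Components now {Delhi,Lagos,Lima,Paris,Seoul}
MST edge set: {Lagos–Seoul, Delhi–Lima, Delhi–Paris, Lagos–Lima}.
Of the listed edges, {Delhi–Paris} are in the MST → 1.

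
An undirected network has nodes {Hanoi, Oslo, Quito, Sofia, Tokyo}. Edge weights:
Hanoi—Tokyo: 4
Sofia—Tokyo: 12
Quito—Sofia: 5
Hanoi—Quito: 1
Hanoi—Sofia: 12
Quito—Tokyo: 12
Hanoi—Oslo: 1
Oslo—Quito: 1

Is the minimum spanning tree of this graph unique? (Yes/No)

Sort edges by weight, then run Kruskal:
Hanoi—Oslo (1): add. Components now {Hanoi,Oslo} {Quito} {Tokyo} {Sofia}
Hanoi—Quito (1): add. Components now {Hanoi,Oslo,Quito} {Tokyo} {Sofia}
Oslo—Quito (1): skip — Oslo and Quito already connected.
Hanoi—Tokyo (4): add. Components now {Hanoi,Oslo,Quito,Tokyo} {Sofia}
Quito—Sofia (5): add. Components now {Hanoi,Oslo,Quito,Sofia,Tokyo}
Non-tree edge Oslo—Quito has weight 1, equal to the heaviest edge on its tree cycle — swapping gives another MST of the same weight. Not unique.

No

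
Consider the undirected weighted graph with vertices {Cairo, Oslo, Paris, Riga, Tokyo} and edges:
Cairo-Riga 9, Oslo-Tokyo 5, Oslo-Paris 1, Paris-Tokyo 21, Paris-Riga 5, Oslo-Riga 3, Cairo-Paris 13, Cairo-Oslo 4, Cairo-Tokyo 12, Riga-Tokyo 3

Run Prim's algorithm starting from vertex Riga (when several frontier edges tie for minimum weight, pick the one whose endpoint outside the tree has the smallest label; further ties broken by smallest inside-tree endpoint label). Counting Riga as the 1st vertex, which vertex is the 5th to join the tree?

Cairo

Prim, starting at Riga.
Step 1: frontier [Oslo-Riga 3, Riga-Tokyo 3, Paris-Riga 5, Cairo-Riga 9] → take Oslo-Riga (3); add Oslo.
Step 2: frontier [Oslo-Paris 1, Cairo-Oslo 4, Oslo-Tokyo 5, Riga-Tokyo 3, Paris-Riga 5, Cairo-Riga 9] → take Oslo-Paris (1); add Paris.
Step 3: frontier [Cairo-Oslo 4, Oslo-Tokyo 5, Cairo-Paris 13, Paris-Tokyo 21, Riga-Tokyo 3, Cairo-Riga 9] → take Riga-Tokyo (3); add Tokyo.
Step 4: frontier [Cairo-Oslo 4, Cairo-Paris 13, Cairo-Riga 9, Cairo-Tokyo 12] → take Cairo-Oslo (4); add Cairo.
Vertex order: Riga, Oslo, Paris, Tokyo, Cairo. The 5th vertex is Cairo.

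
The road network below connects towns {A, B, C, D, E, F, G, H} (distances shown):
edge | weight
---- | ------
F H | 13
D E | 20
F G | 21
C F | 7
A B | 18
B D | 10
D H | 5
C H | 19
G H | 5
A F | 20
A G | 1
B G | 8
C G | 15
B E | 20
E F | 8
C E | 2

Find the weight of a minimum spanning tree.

Sort edges by weight, then run Kruskal:
A G (1): add — endpoints in different components.
C E (2): add — endpoints in different components.
D H (5): add — endpoints in different components.
G H (5): add — endpoints in different components.
C F (7): add — endpoints in different components.
B G (8): add — endpoints in different components.
E F (8): skip — E and F already connected.
B D (10): skip — B and D already connected.
F H (13): add — endpoints in different components.
MST edges: A G, C E, D H, G H, C F, B G, F H; total weight 1+2+5+5+7+8+13 = 41.

41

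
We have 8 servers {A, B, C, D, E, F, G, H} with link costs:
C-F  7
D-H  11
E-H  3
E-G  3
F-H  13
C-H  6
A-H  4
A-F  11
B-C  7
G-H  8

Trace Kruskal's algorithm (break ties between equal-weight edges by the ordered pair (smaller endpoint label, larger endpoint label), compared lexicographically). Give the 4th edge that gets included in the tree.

Kruskal's algorithm — process edges by increasing weight (ties by edge label):
E-G (3): add — endpoints in different components.
E-H (3): add — endpoints in different components.
A-H (4): add — endpoints in different components.
C-H (6): add — endpoints in different components.
B-C (7): add — endpoints in different components.
C-F (7): add — endpoints in different components.
G-H (8): skip — G and H already connected.
A-F (11): skip — A and F already connected.
D-H (11): add — endpoints in different components.
The 4th edge added is C-H.

C-H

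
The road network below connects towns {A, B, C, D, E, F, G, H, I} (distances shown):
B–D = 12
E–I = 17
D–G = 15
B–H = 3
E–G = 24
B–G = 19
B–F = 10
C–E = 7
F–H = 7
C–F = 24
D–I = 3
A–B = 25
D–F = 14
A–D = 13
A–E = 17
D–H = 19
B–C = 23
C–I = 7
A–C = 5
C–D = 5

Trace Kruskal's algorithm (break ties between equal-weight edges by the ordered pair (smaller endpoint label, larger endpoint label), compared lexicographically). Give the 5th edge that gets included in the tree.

C-E

Sort edges by weight, then run Kruskal:
B–H (3): add — endpoints in different components.
D–I (3): add — endpoints in different components.
A–C (5): add — endpoints in different components.
C–D (5): add — endpoints in different components.
C–E (7): add — endpoints in different components.
C–I (7): skip — C and I already connected.
F–H (7): add — endpoints in different components.
B–F (10): skip — B and F already connected.
B–D (12): add — endpoints in different components.
A–D (13): skip — A and D already connected.
D–F (14): skip — D and F already connected.
D–G (15): add — endpoints in different components.
The 5th edge added is C–E.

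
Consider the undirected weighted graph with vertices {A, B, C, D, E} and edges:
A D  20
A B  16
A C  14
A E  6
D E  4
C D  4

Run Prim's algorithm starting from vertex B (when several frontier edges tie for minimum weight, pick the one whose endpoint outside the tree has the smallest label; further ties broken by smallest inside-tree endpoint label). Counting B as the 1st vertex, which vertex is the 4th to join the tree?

D

Prim's algorithm from B:
Step 1: cheapest edge leaving the tree is A B (16); add A.
Step 2: cheapest edge leaving the tree is A E (6); add E.
Step 3: cheapest edge leaving the tree is D E (4); add D.
Step 4: cheapest edge leaving the tree is C D (4); add C.
Vertex order: B, A, E, D, C. The 4th vertex is D.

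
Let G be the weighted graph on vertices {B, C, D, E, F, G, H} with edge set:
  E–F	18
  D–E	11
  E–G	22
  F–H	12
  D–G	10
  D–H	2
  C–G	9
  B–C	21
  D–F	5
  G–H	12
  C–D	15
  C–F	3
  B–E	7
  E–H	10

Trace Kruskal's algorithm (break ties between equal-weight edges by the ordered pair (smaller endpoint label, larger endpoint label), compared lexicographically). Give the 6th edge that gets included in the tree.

Kruskal's algorithm — process edges by increasing weight (ties by edge label):
D–H (2): add — endpoints in different components.
C–F (3): add — endpoints in different components.
D–F (5): add — endpoints in different components.
B–E (7): add — endpoints in different components.
C–G (9): add — endpoints in different components.
D–G (10): skip — D and G already connected.
E–H (10): add — endpoints in different components.
The 6th edge added is E–H.

E-H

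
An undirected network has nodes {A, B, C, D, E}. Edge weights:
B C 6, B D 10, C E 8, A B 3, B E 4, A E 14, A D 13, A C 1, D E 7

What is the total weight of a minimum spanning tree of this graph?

15

Sort edges by weight, then run Kruskal:
A C (1): add — endpoints in different components.
A B (3): add — endpoints in different components.
B E (4): add — endpoints in different components.
B C (6): skip — B and C already connected.
D E (7): add — endpoints in different components.
MST edges: A C, A B, B E, D E; total weight 1+3+4+7 = 15.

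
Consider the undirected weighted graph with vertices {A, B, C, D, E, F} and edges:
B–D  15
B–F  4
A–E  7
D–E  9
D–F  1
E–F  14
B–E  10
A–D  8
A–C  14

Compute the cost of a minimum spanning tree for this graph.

34

Kruskal's algorithm — process edges by increasing weight (ties by edge label):
D–F (1): add. Components now {A} {B} {C} {D,F} {E}
B–F (4): add. Components now {A} {B,D,F} {C} {E}
A–E (7): add. Components now {A,E} {B,D,F} {C}
A–D (8): add. Components now {A,B,D,E,F} {C}
D–E (9): skip — D and E already connected.
B–E (10): skip — B and E already connected.
A–C (14): add. Components now {A,B,C,D,E,F}
MST edges: D–F, B–F, A–E, A–D, A–C; total weight 1+4+7+8+14 = 34.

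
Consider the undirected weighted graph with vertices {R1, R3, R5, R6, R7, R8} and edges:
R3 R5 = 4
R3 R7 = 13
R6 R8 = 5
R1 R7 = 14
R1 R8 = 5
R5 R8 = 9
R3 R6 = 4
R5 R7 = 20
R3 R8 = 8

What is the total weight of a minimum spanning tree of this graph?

Prim's algorithm from R8:
Step 1: frontier [R1 R8 5, R6 R8 5, R3 R8 8, R5 R8 9] → take R1 R8 (5); add R1.
Step 2: frontier [R1 R7 14, R6 R8 5, R3 R8 8, R5 R8 9] → take R6 R8 (5); add R6.
Step 3: frontier [R1 R7 14, R3 R6 4, R3 R8 8, R5 R8 9] → take R3 R6 (4); add R3.
Step 4: frontier [R1 R7 14, R3 R5 4, R3 R7 13, R5 R8 9] → take R3 R5 (4); add R5.
Step 5: frontier [R1 R7 14, R3 R7 13, R5 R7 20] → take R3 R7 (13); add R7.
MST edges: R1 R8, R6 R8, R3 R6, R3 R5, R3 R7; total weight 5+5+4+4+13 = 31.

31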